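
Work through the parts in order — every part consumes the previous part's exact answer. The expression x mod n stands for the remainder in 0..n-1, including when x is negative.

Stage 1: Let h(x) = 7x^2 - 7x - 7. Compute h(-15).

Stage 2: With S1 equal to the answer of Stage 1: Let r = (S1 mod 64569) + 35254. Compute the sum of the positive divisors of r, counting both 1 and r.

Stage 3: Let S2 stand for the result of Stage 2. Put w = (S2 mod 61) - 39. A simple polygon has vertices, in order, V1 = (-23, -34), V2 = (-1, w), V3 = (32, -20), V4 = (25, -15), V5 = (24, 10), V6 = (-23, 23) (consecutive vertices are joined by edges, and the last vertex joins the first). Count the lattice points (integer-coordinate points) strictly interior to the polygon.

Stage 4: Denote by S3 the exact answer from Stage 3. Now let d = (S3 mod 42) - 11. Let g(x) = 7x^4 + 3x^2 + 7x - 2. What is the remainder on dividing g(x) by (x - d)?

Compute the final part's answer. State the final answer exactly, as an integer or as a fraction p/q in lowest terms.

Stage 1: 7*(-15)^2 - 7*(-15)^1 - 7 = (1575) + (105) + (-7) = 1673; answer 1673
Stage 2: S1 = 1673; r = 36927; 36927 = 3^2 * 11 * 373; sigma = (1 + 3 + 9) * (1 + 11) * (1 + 373) = 13 * 12 * 374 = 58344; answer 58344
Stage 3: S2 = 58344; w = -11; cross terms: (-23*-11 - -1*-34)=219, (-1*-20 - 32*-11)=372, (32*-15 - 25*-20)=20, (25*10 - 24*-15)=610, (24*23 - -23*10)=782, (-23*-34 - -23*23)=1311; twice the area = |3314| = 3314; area = 1657; boundary points = 1 + 3 + 1 + 1 + 1 + 57 = 64; strictly interior points = area - boundary/2 + 1 = 1626; answer 1626
Stage 4: S3 = 1626; d = 19; remainder = value at the root: 7*(19)^4 + 3*(19)^2 + 7*(19)^1 - 2 = (912247) + (1083) + (133) + (-2) = 913461; answer 913461

913461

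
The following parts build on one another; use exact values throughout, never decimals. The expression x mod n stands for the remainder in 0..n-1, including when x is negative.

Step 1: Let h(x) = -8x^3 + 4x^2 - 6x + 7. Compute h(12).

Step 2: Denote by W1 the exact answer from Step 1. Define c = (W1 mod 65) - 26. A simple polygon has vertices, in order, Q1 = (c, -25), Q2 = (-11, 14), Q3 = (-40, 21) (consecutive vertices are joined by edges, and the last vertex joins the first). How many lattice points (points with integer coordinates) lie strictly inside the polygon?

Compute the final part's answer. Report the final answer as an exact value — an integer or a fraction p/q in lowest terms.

574

Step 1: -8*(12)^3 + 4*(12)^2 - 6*(12)^1 + 7 = (-13824) + (576) + (-72) + (7) = -13313; answer -13313
Step 2: W1 = -13313; c = -14; cross terms: (-14*14 - -11*-25)=-471, (-11*21 - -40*14)=329, (-40*-25 - -14*21)=1294; twice the area = |1152| = 1152; area = 576; boundary points = 3 + 1 + 2 = 6; strictly interior points = area - boundary/2 + 1 = 574; answer 574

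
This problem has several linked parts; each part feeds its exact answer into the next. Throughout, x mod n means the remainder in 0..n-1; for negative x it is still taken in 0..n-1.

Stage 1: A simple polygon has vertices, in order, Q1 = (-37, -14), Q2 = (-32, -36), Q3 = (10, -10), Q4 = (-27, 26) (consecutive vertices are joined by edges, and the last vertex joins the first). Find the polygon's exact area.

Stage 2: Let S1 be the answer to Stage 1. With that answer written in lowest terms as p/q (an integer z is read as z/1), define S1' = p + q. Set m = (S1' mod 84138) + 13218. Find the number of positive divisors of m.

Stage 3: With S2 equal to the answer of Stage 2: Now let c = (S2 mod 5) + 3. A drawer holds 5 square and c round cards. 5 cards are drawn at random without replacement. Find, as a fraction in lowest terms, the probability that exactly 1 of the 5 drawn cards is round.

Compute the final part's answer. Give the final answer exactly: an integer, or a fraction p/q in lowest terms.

Stage 1: cross terms: (-37*-36 - -32*-14)=884, (-32*-10 - 10*-36)=680, (10*26 - -27*-10)=-10, (-27*-14 - -37*26)=1340; twice the area = |2894| = 2894; area = 1447; answer 1447
Stage 2: S1 = 1447; threaded value p + q = 1448; m = 14666; 14666 = 2 * 7333; number of divisors = (1+1) * (1+1) = 4; answer 4
Stage 3: S2 = 4; c = 7; total draws C(12,5) = 792; favorable C(7,1)*C(5,4) = 35; P = 35/792; answer 35/792

35/792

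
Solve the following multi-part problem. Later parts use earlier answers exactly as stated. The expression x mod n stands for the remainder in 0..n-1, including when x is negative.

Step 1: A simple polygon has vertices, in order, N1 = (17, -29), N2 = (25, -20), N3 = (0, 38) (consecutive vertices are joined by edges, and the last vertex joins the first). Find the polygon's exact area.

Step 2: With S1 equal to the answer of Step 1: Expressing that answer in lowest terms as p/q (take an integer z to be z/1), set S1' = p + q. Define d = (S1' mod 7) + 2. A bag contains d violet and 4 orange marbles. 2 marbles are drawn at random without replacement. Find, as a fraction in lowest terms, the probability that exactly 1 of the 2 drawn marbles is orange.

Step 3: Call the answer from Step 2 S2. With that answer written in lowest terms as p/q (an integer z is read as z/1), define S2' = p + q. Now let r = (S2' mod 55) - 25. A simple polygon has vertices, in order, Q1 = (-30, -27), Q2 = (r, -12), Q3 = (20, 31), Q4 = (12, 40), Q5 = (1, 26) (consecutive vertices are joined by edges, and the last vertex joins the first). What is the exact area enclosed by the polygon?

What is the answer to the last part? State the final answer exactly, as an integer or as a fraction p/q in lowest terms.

Step 1: cross terms: (17*-20 - 25*-29)=385, (25*38 - 0*-20)=950, (0*-29 - 17*38)=-646; twice the area = |689| = 689; area = 689/2; answer 689/2
Step 2: S1 = 689/2; threaded value p + q = 691; d = 7; total draws C(11,2) = 55; favorable C(4,1)*C(7,1) = 28; P = 28/55; answer 28/55
Step 3: S2 = 28/55; threaded value p + q = 83; r = 3; cross terms: (-30*-12 - 3*-27)=441, (3*31 - 20*-12)=333, (20*40 - 12*31)=428, (12*26 - 1*40)=272, (1*-27 - -30*26)=753; twice the area = |2227| = 2227; area = 2227/2; answer 2227/2

2227/2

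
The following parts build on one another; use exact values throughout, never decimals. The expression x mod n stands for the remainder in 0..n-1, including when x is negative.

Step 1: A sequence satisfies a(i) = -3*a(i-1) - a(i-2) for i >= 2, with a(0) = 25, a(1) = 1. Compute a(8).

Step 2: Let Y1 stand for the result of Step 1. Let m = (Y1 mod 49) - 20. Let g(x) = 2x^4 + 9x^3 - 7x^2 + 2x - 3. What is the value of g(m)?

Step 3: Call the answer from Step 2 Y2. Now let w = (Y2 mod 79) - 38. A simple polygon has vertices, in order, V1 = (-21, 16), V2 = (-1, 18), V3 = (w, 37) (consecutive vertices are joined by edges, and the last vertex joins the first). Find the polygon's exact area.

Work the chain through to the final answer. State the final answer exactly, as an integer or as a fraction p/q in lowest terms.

153

Step 1: a(2) = -3*(1) - 1*(25) = -28; iterating: a(2)=-28, a(3)=83, a(4)=-221, a(5)=580, a(6)=-1519, a(7)=3977, a(8)=-10412; answer -10412
Step 2: Y1 = -10412; m = 5; 2*(5)^4 + 9*(5)^3 - 7*(5)^2 + 2*(5)^1 - 3 = (1250) + (1125) + (-175) + (10) + (-3) = 2207; answer 2207
Step 3: Y2 = 2207; w = 36; cross terms: (-21*18 - -1*16)=-362, (-1*37 - 36*18)=-685, (36*16 - -21*37)=1353; twice the area = |306| = 306; area = 153; answer 153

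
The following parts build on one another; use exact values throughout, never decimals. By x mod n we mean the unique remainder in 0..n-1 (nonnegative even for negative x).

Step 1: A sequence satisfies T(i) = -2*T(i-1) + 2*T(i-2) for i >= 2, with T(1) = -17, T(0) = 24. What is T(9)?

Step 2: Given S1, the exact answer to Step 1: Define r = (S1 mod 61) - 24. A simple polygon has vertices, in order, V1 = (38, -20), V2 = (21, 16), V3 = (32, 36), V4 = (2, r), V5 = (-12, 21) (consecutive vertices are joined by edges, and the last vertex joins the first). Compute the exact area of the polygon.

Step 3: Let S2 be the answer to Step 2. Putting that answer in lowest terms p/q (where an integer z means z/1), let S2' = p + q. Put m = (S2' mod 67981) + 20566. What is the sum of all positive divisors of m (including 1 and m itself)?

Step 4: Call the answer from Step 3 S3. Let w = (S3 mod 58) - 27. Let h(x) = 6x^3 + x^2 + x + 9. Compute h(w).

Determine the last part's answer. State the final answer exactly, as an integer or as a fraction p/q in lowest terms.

13373

Step 1: T(2) = -2*(-17) + 2*(24) = 82; iterating: T(2)=82, T(3)=-198, T(4)=560, T(5)=-1516, T(6)=4152, T(7)=-11336, T(8)=30976, T(9)=-84624; answer -84624
Step 2: S1 = -84624; r = 20; cross terms: (38*16 - 21*-20)=1028, (21*36 - 32*16)=244, (32*20 - 2*36)=568, (2*21 - -12*20)=282, (-12*-20 - 38*21)=-558; twice the area = |1564| = 1564; area = 782; answer 782
Step 3: S2 = 782; threaded value p + q = 783; m = 21349; 21349 = 37 * 577; sigma = (1 + 37) * (1 + 577) = 38 * 578 = 21964; answer 21964
Step 4: S3 = 21964; w = 13; 6*(13)^3 + 1*(13)^2 + 1*(13)^1 + 9 = (13182) + (169) + (13) + (9) = 13373; answer 13373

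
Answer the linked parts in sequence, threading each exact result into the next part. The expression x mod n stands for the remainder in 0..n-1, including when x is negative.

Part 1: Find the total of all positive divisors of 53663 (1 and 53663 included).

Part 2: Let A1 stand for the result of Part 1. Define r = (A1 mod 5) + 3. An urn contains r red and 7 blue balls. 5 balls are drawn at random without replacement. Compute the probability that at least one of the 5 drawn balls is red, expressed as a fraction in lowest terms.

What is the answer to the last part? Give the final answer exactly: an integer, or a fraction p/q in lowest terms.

422/429

Part 1: 53663 = 103 * 521; sigma = (1 + 103) * (1 + 521) = 104 * 522 = 54288; answer 54288
Part 2: A1 = 54288; r = 6; total draws C(13,5) = 1287; complement C(7,5) = 21; favorable 1287 - 21 = 1266; P = 422/429; answer 422/429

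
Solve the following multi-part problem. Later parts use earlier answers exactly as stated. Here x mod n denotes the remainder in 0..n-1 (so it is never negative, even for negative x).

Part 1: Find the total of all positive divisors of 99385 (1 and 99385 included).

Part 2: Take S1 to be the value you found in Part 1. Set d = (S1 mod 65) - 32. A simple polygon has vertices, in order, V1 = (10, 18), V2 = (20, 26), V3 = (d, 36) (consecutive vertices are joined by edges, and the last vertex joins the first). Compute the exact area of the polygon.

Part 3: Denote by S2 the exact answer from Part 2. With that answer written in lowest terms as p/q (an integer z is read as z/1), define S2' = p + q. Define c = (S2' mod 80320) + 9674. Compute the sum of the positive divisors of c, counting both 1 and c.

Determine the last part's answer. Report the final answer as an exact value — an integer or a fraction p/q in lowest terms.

10368

Part 1: 99385 = 5 * 11 * 13 * 139; sigma = (1 + 5) * (1 + 11) * (1 + 13) * (1 + 139) = 6 * 12 * 14 * 140 = 141120; answer 141120
Part 2: S1 = 141120; d = -27; cross terms: (10*26 - 20*18)=-100, (20*36 - -27*26)=1422, (-27*18 - 10*36)=-846; twice the area = |476| = 476; area = 238; answer 238
Part 3: S2 = 238; threaded value p + q = 239; c = 9913; 9913 = 23 * 431; sigma = (1 + 23) * (1 + 431) = 24 * 432 = 10368; answer 10368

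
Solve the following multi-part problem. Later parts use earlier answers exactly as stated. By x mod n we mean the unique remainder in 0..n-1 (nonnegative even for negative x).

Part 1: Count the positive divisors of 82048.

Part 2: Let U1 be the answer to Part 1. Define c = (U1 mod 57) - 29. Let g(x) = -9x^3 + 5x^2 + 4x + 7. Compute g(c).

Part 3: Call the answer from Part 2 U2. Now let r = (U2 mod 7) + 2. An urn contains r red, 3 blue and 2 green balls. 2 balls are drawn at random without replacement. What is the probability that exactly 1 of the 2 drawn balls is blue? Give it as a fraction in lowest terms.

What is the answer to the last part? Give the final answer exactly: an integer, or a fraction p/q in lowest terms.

4/7

Part 1: 82048 = 2^7 * 641; number of divisors = (7+1) * (1+1) = 16; answer 16
Part 2: U1 = 16; c = -13; -9*(-13)^3 + 5*(-13)^2 + 4*(-13)^1 + 7 = (19773) + (845) + (-52) + (7) = 20573; answer 20573
Part 3: U2 = 20573; r = 2; total draws C(7,2) = 21; favorable C(3,1)*C(4,1) = 12; P = 4/7; answer 4/7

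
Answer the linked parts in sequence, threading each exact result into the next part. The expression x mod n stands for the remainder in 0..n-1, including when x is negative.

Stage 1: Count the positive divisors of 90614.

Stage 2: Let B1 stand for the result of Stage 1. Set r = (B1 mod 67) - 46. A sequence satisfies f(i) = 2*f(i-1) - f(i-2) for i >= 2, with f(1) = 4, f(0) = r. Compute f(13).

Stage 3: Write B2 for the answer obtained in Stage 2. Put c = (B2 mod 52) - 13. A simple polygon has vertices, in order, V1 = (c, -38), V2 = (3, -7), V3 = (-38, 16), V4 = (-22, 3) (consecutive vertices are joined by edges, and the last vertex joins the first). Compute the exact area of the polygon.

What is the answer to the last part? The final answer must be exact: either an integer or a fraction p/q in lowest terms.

Stage 1: 90614 = 2 * 45307; number of divisors = (1+1) * (1+1) = 4; answer 4
Stage 2: B1 = 4; r = -42; f(2) = 2*(4) - 1*(-42) = 50; iterating: f(2)=50, f(3)=96, f(4)=142, f(5)=188, f(6)=234, f(7)=280, f(8)=326, f(9)=372, f(10)=418, f(11)=464, f(12)=510, f(13)=556; answer 556
Stage 3: B2 = 556; c = 23; cross terms: (23*-7 - 3*-38)=-47, (3*16 - -38*-7)=-218, (-38*3 - -22*16)=238, (-22*-38 - 23*3)=767; twice the area = |740| = 740; area = 370; answer 370

370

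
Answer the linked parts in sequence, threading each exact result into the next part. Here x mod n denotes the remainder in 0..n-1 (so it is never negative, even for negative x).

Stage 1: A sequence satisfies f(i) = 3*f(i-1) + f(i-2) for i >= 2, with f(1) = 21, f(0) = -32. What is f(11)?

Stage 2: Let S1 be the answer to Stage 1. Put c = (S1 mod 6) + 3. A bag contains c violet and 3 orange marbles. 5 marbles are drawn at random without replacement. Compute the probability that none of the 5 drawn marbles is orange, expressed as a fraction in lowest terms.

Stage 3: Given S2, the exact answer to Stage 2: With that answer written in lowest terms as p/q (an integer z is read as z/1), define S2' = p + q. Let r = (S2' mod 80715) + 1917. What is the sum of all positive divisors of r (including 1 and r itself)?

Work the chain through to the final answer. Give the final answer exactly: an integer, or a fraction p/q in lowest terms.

2224

Stage 1: f(2) = 3*(21) + 1*(-32) = 31; iterating: f(2)=31, f(3)=114, f(4)=373, f(5)=1233, f(6)=4072, f(7)=13449, f(8)=44419, f(9)=146706, f(10)=484537, f(11)=1600317; answer 1600317
Stage 2: S1 = 1600317; c = 6; total draws C(9,5) = 126; favorable C(6,5) = 6; P = 1/21; answer 1/21
Stage 3: S2 = 1/21; threaded value p + q = 22; r = 1939; 1939 = 7 * 277; sigma = (1 + 7) * (1 + 277) = 8 * 278 = 2224; answer 2224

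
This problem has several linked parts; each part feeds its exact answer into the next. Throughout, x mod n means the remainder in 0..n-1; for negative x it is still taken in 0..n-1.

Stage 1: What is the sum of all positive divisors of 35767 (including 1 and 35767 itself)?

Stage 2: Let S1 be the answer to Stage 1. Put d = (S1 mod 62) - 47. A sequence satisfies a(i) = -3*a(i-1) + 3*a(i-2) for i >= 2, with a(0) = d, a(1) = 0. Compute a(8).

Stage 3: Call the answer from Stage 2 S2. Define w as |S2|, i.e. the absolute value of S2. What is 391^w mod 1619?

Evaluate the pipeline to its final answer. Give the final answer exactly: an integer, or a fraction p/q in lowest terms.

Stage 1: 35767 = 47 * 761; sigma = (1 + 47) * (1 + 761) = 48 * 762 = 36576; answer 36576
Stage 2: S1 = 36576; d = 11; a(2) = -3*(0) + 3*(11) = 33; iterating: a(2)=33, a(3)=-99, a(4)=396, a(5)=-1485, a(6)=5643, a(7)=-21384, a(8)=81081; answer 81081
Stage 3: S2 = 81081; w = 81081; squarings mod 1619: 391^1=391, 391^2=695, 391^4=563, 391^8=1264, 391^16=1362, 391^32=1289, 391^64=427, 391^128=1001, 391^256=1459, 391^512=1315, 391^1024=133, 391^2048=1499, 391^4096=1448, 391^8192=99, 391^16384=87, 391^32768=1093, 391^65536=1446; 391^81081 = 391^1 * 391^8 * 391^16 * 391^32 * 391^128 * 391^1024 * 391^2048 * 391^4096 * 391^8192 * 391^65536 = 1344 (mod 1619); answer 1344

1344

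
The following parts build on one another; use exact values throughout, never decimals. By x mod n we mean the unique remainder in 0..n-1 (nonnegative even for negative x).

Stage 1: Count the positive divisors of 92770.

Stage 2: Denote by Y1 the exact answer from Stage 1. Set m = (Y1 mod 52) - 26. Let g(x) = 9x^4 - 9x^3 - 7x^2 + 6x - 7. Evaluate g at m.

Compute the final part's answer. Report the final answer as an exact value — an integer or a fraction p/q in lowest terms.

Stage 1: 92770 = 2 * 5 * 9277; number of divisors = (1+1) * (1+1) * (1+1) = 8; answer 8
Stage 2: Y1 = 8; m = -18; 9*(-18)^4 - 9*(-18)^3 - 7*(-18)^2 + 6*(-18)^1 - 7 = (944784) + (52488) + (-2268) + (-108) + (-7) = 994889; answer 994889

994889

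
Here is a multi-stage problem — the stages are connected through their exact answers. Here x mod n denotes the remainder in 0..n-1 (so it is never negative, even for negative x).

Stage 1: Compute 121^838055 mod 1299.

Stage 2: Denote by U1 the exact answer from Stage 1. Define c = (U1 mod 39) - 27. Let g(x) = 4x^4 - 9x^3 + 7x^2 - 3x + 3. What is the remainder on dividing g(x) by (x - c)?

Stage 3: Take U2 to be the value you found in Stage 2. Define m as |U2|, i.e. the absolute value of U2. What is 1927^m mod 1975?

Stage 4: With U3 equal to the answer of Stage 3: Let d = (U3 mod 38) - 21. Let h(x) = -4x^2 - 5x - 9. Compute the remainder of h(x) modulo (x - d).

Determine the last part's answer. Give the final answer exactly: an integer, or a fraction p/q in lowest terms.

-93

Stage 1: squarings mod 1299: 121^1=121, 121^2=352, 121^4=499, 121^8=892, 121^16=676, 121^32=1027, 121^64=1240, 121^128=883, 121^256=289, 121^512=385, 121^1024=139, 121^2048=1135, 121^4096=916, 121^8192=1201, 121^16384=511, 121^32768=22, 121^65536=484, 121^131072=436, 121^262144=442, 121^524288=514; 121^838055 = 121^1 * 121^2 * 121^4 * 121^32 * 121^128 * 121^256 * 121^2048 * 121^16384 * 121^32768 * 121^262144 * 121^524288 = 643 (mod 1299); answer 643
Stage 2: U1 = 643; c = -8; remainder = value at the root: 4*(-8)^4 - 9*(-8)^3 + 7*(-8)^2 - 3*(-8)^1 + 3 = (16384) + (4608) + (448) + (24) + (3) = 21467; answer 21467
Stage 3: U2 = 21467; m = 21467; squarings mod 1975: 1927^1=1927, 1927^2=329, 1927^4=1591, 1927^8=1306, 1927^16=1211, 1927^32=1071, 1927^64=1541, 1927^128=731, 1927^256=1111, 1927^512=1921, 1927^1024=941, 1927^2048=681, 1927^4096=1611, 1927^8192=171, 1927^16384=1591; 1927^21467 = 1927^1 * 1927^2 * 1927^8 * 1927^16 * 1927^64 * 1927^128 * 1927^256 * 1927^512 * 1927^4096 * 1927^16384 = 253 (mod 1975); answer 253
Stage 4: U3 = 253; d = 4; remainder = value at the root: -4*(4)^2 - 5*(4)^1 - 9 = (-64) + (-20) + (-9) = -93; answer -93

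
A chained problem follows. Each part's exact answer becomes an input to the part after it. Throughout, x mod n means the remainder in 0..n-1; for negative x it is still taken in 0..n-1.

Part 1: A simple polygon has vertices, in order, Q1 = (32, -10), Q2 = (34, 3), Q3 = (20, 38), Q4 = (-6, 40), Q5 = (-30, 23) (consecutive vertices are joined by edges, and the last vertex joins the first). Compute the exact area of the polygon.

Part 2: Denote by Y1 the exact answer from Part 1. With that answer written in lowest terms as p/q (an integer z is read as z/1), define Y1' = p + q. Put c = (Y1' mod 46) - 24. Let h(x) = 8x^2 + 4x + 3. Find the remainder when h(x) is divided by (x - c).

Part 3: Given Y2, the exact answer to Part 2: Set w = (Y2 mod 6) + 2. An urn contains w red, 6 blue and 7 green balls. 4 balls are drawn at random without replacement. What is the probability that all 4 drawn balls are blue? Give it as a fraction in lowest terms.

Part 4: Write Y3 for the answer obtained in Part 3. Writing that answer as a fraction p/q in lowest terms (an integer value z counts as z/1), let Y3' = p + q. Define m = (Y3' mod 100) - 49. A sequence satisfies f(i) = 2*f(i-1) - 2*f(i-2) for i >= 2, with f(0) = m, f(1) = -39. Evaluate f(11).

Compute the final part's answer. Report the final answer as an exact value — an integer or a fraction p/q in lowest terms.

Part 1: cross terms: (32*3 - 34*-10)=436, (34*38 - 20*3)=1232, (20*40 - -6*38)=1028, (-6*23 - -30*40)=1062, (-30*-10 - 32*23)=-436; twice the area = |3322| = 3322; area = 1661; answer 1661
Part 2: Y1 = 1661; threaded value p + q = 1662; c = -18; remainder = value at the root: 8*(-18)^2 + 4*(-18)^1 + 3 = (2592) + (-72) + (3) = 2523; answer 2523
Part 3: Y2 = 2523; w = 5; total draws C(18,4) = 3060; favorable C(6,4) = 15; P = 1/204; answer 1/204
Part 4: Y3 = 1/204; threaded value p + q = 205; m = -44; f(2) = 2*(-39) - 2*(-44) = 10; iterating: f(2)=10, f(3)=98, f(4)=176, f(5)=156, f(6)=-40, f(7)=-392, f(8)=-704, f(9)=-624, f(10)=160, f(11)=1568; answer 1568

1568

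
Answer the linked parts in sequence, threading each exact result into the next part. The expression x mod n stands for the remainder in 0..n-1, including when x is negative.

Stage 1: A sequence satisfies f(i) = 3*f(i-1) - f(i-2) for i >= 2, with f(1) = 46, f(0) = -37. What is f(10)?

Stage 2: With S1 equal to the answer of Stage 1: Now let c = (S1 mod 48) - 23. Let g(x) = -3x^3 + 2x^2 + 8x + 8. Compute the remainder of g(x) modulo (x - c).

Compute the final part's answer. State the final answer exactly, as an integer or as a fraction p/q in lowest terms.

Stage 1: f(2) = 3*(46) - 1*(-37) = 175; iterating: f(2)=175, f(3)=479, f(4)=1262, f(5)=3307, f(6)=8659, f(7)=22670, f(8)=59351, f(9)=155383, f(10)=406798; answer 406798
Stage 2: S1 = 406798; c = 23; remainder = value at the root: -3*(23)^3 + 2*(23)^2 + 8*(23)^1 + 8 = (-36501) + (1058) + (184) + (8) = -35251; answer -35251

-35251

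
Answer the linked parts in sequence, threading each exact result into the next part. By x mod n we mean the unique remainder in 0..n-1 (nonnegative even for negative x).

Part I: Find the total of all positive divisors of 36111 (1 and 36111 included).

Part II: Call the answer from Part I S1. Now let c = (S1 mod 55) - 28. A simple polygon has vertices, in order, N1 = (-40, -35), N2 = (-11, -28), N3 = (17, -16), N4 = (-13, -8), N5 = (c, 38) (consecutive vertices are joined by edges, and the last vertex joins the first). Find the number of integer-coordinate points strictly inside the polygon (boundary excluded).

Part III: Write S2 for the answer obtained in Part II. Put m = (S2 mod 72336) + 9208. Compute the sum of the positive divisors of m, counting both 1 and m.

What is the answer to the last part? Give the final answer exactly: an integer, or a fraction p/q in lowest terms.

Part I: 36111 = 3 * 12037; sigma = (1 + 3) * (1 + 12037) = 4 * 12038 = 48152; answer 48152
Part II: S1 = 48152; c = -1; cross terms: (-40*-28 - -11*-35)=735, (-11*-16 - 17*-28)=652, (17*-8 - -13*-16)=-344, (-13*38 - -1*-8)=-502, (-1*-35 - -40*38)=1555; twice the area = |2096| = 2096; area = 1048; boundary points = 1 + 4 + 2 + 2 + 1 = 10; strictly interior points = area - boundary/2 + 1 = 1044; answer 1044
Part III: S2 = 1044; m = 10252; 10252 = 2^2 * 11 * 233; sigma = (1 + 2 + 4) * (1 + 11) * (1 + 233) = 7 * 12 * 234 = 19656; answer 19656

19656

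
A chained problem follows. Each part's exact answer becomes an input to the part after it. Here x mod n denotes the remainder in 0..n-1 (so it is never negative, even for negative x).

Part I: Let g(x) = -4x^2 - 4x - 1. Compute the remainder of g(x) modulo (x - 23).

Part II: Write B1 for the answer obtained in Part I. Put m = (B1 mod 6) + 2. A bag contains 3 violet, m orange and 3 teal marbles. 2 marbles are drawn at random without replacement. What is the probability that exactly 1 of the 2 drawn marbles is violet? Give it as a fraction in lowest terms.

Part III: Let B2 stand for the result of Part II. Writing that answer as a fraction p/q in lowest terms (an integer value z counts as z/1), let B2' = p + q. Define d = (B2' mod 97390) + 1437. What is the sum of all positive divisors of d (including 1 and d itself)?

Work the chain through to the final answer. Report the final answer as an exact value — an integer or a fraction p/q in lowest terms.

2352

Part I: remainder = value at the root: -4*(23)^2 - 4*(23)^1 - 1 = (-2116) + (-92) + (-1) = -2209; answer -2209
Part II: B1 = -2209; m = 7; total draws C(13,2) = 78; favorable C(3,1)*C(10,1) = 30; P = 5/13; answer 5/13
Part III: B2 = 5/13; threaded value p + q = 18; d = 1455; 1455 = 3 * 5 * 97; sigma = (1 + 3) * (1 + 5) * (1 + 97) = 4 * 6 * 98 = 2352; answer 2352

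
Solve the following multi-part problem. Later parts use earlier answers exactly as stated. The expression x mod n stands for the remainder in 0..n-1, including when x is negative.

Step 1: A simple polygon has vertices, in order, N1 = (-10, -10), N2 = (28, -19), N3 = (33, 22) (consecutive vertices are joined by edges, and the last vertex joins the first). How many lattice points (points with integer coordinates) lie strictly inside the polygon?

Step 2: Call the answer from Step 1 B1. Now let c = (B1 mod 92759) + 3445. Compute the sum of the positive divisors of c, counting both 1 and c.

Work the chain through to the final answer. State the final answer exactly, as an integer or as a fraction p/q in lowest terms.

6984

Step 1: cross terms: (-10*-19 - 28*-10)=470, (28*22 - 33*-19)=1243, (33*-10 - -10*22)=-110; twice the area = |1603| = 1603; area = 1603/2; boundary points = 1 + 1 + 1 = 3; strictly interior points = area - boundary/2 + 1 = 801; answer 801
Step 2: B1 = 801; c = 4246; 4246 = 2 * 11 * 193; sigma = (1 + 2) * (1 + 11) * (1 + 193) = 3 * 12 * 194 = 6984; answer 6984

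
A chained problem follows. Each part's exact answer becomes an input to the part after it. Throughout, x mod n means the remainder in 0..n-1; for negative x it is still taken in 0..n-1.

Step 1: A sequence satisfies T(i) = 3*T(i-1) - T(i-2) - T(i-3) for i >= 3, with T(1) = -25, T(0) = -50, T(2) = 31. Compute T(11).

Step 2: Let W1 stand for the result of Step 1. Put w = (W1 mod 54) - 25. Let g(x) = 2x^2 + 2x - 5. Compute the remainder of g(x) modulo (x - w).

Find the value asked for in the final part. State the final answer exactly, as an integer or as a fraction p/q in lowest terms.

Step 1: T(3) = 3*(31) - 1*(-25) - 1*(-50) = 168; iterating: T(3)=168, T(4)=498, T(5)=1295, T(6)=3219, T(7)=7864, T(8)=19078, T(9)=46151, T(10)=111511, T(11)=269304; answer 269304
Step 2: W1 = 269304; w = -19; remainder = value at the root: 2*(-19)^2 + 2*(-19)^1 - 5 = (722) + (-38) + (-5) = 679; answer 679

679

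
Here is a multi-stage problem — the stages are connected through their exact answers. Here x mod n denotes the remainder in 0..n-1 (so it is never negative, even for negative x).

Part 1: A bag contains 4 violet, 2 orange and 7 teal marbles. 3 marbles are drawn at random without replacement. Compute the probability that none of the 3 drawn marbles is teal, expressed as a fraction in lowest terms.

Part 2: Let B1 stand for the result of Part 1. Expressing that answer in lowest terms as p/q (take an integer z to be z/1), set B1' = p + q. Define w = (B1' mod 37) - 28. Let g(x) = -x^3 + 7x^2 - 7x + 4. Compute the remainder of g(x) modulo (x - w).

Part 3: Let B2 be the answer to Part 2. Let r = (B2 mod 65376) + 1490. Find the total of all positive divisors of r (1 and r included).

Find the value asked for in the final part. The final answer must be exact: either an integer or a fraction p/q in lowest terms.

21762

Part 1: total draws C(13,3) = 286; favorable C(6,3) = 20; P = 10/143; answer 10/143
Part 2: B1 = 10/143; threaded value p + q = 153; w = -23; remainder = value at the root: -1*(-23)^3 + 7*(-23)^2 - 7*(-23)^1 + 4 = (12167) + (3703) + (161) + (4) = 16035; answer 16035
Part 3: B2 = 16035; r = 17525; 17525 = 5^2 * 701; sigma = (1 + 5 + 25) * (1 + 701) = 31 * 702 = 21762; answer 21762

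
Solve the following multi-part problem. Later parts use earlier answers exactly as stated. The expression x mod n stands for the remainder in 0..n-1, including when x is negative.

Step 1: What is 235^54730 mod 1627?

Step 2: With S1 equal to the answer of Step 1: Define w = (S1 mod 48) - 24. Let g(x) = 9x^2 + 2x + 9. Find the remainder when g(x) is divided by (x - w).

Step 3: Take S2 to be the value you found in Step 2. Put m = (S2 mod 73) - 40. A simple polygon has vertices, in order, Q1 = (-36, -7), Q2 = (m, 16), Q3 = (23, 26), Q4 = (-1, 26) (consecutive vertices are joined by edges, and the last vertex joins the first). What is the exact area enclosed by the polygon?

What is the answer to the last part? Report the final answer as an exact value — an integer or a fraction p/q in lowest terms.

Step 1: squarings mod 1627: 235^1=235, 235^2=1534, 235^4=514, 235^8=622, 235^16=1285, 235^32=1447, 235^64=1487, 235^128=76, 235^256=895, 235^512=541, 235^1024=1448, 235^2048=1128, 235^4096=70, 235^8192=19, 235^16384=361, 235^32768=161; 235^54730 = 235^2 * 235^8 * 235^64 * 235^128 * 235^256 * 235^1024 * 235^4096 * 235^16384 * 235^32768 = 431 (mod 1627); answer 431
Step 2: S1 = 431; w = 23; remainder = value at the root: 9*(23)^2 + 2*(23)^1 + 9 = (4761) + (46) + (9) = 4816; answer 4816
Step 3: S2 = 4816; m = 31; cross terms: (-36*16 - 31*-7)=-359, (31*26 - 23*16)=438, (23*26 - -1*26)=624, (-1*-7 - -36*26)=943; twice the area = |1646| = 1646; area = 823; answer 823

823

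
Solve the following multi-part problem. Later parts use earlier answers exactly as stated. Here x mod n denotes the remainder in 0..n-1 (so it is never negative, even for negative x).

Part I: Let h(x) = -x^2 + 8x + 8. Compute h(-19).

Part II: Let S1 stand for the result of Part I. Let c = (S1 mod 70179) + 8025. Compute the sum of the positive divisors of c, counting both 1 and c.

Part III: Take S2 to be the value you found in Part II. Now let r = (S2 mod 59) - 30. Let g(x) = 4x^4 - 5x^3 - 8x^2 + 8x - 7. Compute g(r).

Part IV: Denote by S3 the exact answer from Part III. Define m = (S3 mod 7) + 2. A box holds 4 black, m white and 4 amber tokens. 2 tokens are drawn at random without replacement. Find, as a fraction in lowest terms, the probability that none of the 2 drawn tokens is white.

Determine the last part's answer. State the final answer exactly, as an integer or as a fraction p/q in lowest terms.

Part I: -1*(-19)^2 + 8*(-19)^1 + 8 = (-361) + (-152) + (8) = -505; answer -505
Part II: S1 = -505; c = 77699; 77699 is prime, so its only divisors are 1 and 77699; sigma = 1 + 77699 = 77700; answer 77700
Part III: S2 = 77700; r = 26; 4*(26)^4 - 5*(26)^3 - 8*(26)^2 + 8*(26)^1 - 7 = (1827904) + (-87880) + (-5408) + (208) + (-7) = 1734817; answer 1734817
Part IV: S3 = 1734817; m = 2; total draws C(10,2) = 45; favorable C(8,2) = 28; P = 28/45; answer 28/45

28/45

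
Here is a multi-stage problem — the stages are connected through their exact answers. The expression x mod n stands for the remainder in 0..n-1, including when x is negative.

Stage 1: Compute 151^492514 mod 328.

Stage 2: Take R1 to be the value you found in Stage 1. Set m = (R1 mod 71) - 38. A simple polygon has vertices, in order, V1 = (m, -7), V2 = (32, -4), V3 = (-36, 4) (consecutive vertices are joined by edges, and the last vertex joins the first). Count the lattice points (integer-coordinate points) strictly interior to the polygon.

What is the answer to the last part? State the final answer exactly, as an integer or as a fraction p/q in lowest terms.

207

Stage 1: squarings mod 328: 151^1=151, 151^2=169, 151^4=25, 151^8=297, 151^16=305, 151^32=201, 151^64=57, 151^128=297, 151^256=305, 151^512=201, 151^1024=57, 151^2048=297, 151^4096=305, 151^8192=201, 151^16384=57, 151^32768=297, 151^65536=305, 151^131072=201, 151^262144=57; 151^492514 = 151^2 * 151^32 * 151^64 * 151^128 * 151^256 * 151^512 * 151^32768 * 151^65536 * 151^131072 * 151^262144 = 185 (mod 328); answer 185
Stage 2: R1 = 185; m = 5; cross terms: (5*-4 - 32*-7)=204, (32*4 - -36*-4)=-16, (-36*-7 - 5*4)=232; twice the area = |420| = 420; area = 210; boundary points = 3 + 4 + 1 = 8; strictly interior points = area - boundary/2 + 1 = 207; answer 207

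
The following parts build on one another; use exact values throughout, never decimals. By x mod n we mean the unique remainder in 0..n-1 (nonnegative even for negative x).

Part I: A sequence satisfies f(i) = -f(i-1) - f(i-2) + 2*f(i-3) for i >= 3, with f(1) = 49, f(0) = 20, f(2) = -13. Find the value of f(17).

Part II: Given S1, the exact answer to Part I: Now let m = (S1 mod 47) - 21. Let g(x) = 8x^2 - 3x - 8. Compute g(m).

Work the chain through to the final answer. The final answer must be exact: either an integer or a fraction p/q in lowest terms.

1747

Part I: f(3) = -1*(-13) - 1*(49) + 2*(20) = 4; iterating: f(3)=4, f(4)=107, f(5)=-137, f(6)=38, f(7)=313, f(8)=-625, f(9)=388, f(10)=863, f(11)=-2501, f(12)=2414, f(13)=1813, f(14)=-9229, f(15)=12244, f(16)=611, f(17)=-31313; answer -31313
Part II: S1 = -31313; m = 15; 8*(15)^2 - 3*(15)^1 - 8 = (1800) + (-45) + (-8) = 1747; answer 1747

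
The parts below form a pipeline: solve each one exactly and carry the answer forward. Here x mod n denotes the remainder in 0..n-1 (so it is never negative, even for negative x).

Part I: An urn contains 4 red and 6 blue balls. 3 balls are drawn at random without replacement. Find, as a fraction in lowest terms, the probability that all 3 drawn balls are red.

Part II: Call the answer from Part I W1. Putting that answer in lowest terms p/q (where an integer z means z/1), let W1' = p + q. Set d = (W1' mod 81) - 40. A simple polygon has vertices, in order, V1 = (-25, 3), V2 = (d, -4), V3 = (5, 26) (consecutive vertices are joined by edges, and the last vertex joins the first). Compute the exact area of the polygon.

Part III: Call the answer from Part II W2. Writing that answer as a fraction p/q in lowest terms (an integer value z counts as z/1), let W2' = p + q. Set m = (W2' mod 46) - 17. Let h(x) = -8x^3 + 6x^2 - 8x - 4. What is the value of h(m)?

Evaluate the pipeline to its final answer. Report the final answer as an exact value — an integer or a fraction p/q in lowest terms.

Part I: total draws C(10,3) = 120; favorable C(4,3) = 4; P = 1/30; answer 1/30
Part II: W1 = 1/30; threaded value p + q = 31; d = -9; cross terms: (-25*-4 - -9*3)=127, (-9*26 - 5*-4)=-214, (5*3 - -25*26)=665; twice the area = |578| = 578; area = 289; answer 289
Part III: W2 = 289; threaded value p + q = 290; m = -3; -8*(-3)^3 + 6*(-3)^2 - 8*(-3)^1 - 4 = (216) + (54) + (24) + (-4) = 290; answer 290

290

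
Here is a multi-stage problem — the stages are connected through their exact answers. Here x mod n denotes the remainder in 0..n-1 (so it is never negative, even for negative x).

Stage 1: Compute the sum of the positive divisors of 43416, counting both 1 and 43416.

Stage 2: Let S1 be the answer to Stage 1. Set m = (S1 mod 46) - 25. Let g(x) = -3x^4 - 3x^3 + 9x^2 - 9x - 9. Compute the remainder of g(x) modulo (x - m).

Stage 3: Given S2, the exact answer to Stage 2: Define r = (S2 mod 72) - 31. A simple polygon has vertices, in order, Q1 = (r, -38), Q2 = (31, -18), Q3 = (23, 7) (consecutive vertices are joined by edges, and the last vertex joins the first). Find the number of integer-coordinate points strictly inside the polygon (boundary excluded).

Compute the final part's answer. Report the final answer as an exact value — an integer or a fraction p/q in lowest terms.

Stage 1: 43416 = 2^3 * 3^4 * 67; sigma = (1 + 2 + 4 + 8) * (1 + 3 + 9 + 27 + 81) * (1 + 67) = 15 * 121 * 68 = 123420; answer 123420
Stage 2: S1 = 123420; m = -23; remainder = value at the root: -3*(-23)^4 - 3*(-23)^3 + 9*(-23)^2 - 9*(-23)^1 - 9 = (-839523) + (36501) + (4761) + (207) + (-9) = -798063; answer -798063
Stage 3: S2 = -798063; r = 26; cross terms: (26*-18 - 31*-38)=710, (31*7 - 23*-18)=631, (23*-38 - 26*7)=-1056; twice the area = |285| = 285; area = 285/2; boundary points = 5 + 1 + 3 = 9; strictly interior points = area - boundary/2 + 1 = 139; answer 139

139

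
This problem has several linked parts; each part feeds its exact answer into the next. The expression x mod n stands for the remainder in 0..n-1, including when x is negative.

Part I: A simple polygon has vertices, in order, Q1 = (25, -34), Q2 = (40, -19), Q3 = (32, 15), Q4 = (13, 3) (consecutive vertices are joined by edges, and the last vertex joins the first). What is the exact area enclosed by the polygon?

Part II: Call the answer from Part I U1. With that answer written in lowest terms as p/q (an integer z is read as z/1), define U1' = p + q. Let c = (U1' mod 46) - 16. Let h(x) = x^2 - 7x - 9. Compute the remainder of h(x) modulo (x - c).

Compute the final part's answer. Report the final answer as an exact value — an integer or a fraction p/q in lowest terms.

Part I: cross terms: (25*-19 - 40*-34)=885, (40*15 - 32*-19)=1208, (32*3 - 13*15)=-99, (13*-34 - 25*3)=-517; twice the area = |1477| = 1477; area = 1477/2; answer 1477/2
Part II: U1 = 1477/2; threaded value p + q = 1479; c = -9; remainder = value at the root: 1*(-9)^2 - 7*(-9)^1 - 9 = (81) + (63) + (-9) = 135; answer 135

135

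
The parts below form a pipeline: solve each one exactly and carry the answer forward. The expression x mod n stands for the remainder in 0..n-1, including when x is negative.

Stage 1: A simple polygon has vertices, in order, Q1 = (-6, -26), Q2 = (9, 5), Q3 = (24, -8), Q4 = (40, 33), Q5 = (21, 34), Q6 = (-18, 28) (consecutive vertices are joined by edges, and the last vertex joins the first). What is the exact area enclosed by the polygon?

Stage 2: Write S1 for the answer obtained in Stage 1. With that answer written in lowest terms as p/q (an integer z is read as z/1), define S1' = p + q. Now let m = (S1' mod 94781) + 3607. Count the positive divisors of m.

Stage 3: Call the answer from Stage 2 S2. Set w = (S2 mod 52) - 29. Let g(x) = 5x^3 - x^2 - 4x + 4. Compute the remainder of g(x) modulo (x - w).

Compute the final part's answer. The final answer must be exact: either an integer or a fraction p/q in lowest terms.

Stage 1: cross terms: (-6*5 - 9*-26)=204, (9*-8 - 24*5)=-192, (24*33 - 40*-8)=1112, (40*34 - 21*33)=667, (21*28 - -18*34)=1200, (-18*-26 - -6*28)=636; twice the area = |3627| = 3627; area = 3627/2; answer 3627/2
Stage 2: S1 = 3627/2; threaded value p + q = 3629; m = 7236; 7236 = 2^2 * 3^3 * 67; number of divisors = (2+1) * (3+1) * (1+1) = 24; answer 24
Stage 3: S2 = 24; w = -5; remainder = value at the root: 5*(-5)^3 - 1*(-5)^2 - 4*(-5)^1 + 4 = (-625) + (-25) + (20) + (4) = -626; answer -626

-626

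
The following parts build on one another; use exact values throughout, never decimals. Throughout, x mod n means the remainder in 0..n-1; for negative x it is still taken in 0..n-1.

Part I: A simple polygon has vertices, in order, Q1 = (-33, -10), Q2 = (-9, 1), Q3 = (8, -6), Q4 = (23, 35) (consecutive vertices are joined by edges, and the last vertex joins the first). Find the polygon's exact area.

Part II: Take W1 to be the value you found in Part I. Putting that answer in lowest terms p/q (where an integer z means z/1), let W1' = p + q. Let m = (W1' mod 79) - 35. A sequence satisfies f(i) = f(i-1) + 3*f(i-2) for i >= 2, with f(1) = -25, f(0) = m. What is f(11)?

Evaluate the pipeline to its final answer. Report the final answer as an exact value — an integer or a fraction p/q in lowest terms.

-181816

Part I: cross terms: (-33*1 - -9*-10)=-123, (-9*-6 - 8*1)=46, (8*35 - 23*-6)=418, (23*-10 - -33*35)=925; twice the area = |1266| = 1266; area = 633; answer 633
Part II: W1 = 633; threaded value p + q = 634; m = -33; f(2) = 1*(-25) + 3*(-33) = -124; iterating: f(2)=-124, f(3)=-199, f(4)=-571, f(5)=-1168, f(6)=-2881, f(7)=-6385, f(8)=-15028, f(9)=-34183, f(10)=-79267, f(11)=-181816; answer -181816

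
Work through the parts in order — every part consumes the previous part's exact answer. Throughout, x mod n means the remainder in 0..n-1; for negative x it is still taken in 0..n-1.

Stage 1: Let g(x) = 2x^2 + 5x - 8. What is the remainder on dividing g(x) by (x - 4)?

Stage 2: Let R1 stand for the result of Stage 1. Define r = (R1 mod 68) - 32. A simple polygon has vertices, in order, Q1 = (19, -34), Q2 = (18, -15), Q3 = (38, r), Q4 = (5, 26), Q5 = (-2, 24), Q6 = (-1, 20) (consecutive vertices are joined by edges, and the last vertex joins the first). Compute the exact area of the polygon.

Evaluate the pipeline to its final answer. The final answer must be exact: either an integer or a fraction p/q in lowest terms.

1851/2

Stage 1: remainder = value at the root: 2*(4)^2 + 5*(4)^1 - 8 = (32) + (20) + (-8) = 44; answer 44
Stage 2: R1 = 44; r = 12; cross terms: (19*-15 - 18*-34)=327, (18*12 - 38*-15)=786, (38*26 - 5*12)=928, (5*24 - -2*26)=172, (-2*20 - -1*24)=-16, (-1*-34 - 19*20)=-346; twice the area = |1851| = 1851; area = 1851/2; answer 1851/2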